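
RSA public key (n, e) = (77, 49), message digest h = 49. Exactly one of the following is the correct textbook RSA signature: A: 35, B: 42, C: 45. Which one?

Candidate A: Squares mod 77: 35^1≡35, 35^2≡70, 35^4≡49, 35^8≡14, 35^16≡42, 35^32≡70; 49 = 32 + 16 + 1, so 35^49 ≡ 70·42·35 ≡ 28 (mod 77)
Candidate B: Squares mod 77: 42^1≡42, 42^2≡70, 42^4≡49, 42^8≡14, 42^16≡42, 42^32≡70; 49 = 32 + 16 + 1, so 42^49 ≡ 70·42·42 ≡ 49 (mod 77)
  → matches h = 49
Candidate C: Squares mod 77: 45^1≡45, 45^2≡23, 45^4≡67, 45^8≡23, 45^16≡67, 45^32≡23; 49 = 32 + 16 + 1, so 45^49 ≡ 23·67·45 ≡ 45 (mod 77)

B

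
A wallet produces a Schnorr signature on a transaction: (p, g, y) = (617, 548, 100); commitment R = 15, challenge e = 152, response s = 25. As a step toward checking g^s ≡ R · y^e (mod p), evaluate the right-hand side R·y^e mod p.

Squares mod 617: 100^1≡100, 100^2≡128, 100^4≡342, 100^8≡351, 100^16≡418, 100^32≡113, 100^64≡429, 100^128≡175
152 = 128 + 16 + 8, so 100^152 ≡ 175·418·351 ≡ 429 (mod 617)
R · y^e ≡ 15·429 = 6435 ≡ 265 (mod 617)

265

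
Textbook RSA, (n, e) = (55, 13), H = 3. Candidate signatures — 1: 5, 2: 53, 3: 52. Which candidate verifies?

2

Candidate 1: Squares mod 55: 5^1≡5, 5^2≡25, 5^4≡20, 5^8≡15; 13 = 8 + 4 + 1, so 5^13 ≡ 15·20·5 ≡ 15 (mod 55)
Candidate 2: Squares mod 55: 53^1≡53, 53^2≡4, 53^4≡16, 53^8≡36; 13 = 8 + 4 + 1, so 53^13 ≡ 36·16·53 ≡ 3 (mod 55)
  → matches H = 3
Candidate 3: Squares mod 55: 52^1≡52, 52^2≡9, 52^4≡26, 52^8≡16; 13 = 8 + 4 + 1, so 52^13 ≡ 16·26·52 ≡ 17 (mod 55)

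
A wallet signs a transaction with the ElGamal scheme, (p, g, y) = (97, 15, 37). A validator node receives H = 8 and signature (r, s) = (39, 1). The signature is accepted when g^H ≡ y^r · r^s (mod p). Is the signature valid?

invalid

Left side g^H mod p:
15^8 mod 97 = 81
Right side y^r · r^s mod p:
37^39 mod 97 = 52
39^1 mod 97 = 39
52·39 = 2028 ≡ 88 (mod 97)
81 ≠ 88, so verification fails.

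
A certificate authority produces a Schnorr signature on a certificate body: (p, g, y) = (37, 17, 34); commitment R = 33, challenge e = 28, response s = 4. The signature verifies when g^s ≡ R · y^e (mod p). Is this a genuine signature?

g^s mod p:
Squares mod 37: 17^1≡17, 17^2≡30, 17^4≡12
17^4 ≡ 12 (mod 37)
R · y^e mod p:
Squares mod 37: 34^1≡34, 34^2≡9, 34^4≡7, 34^8≡12, 34^16≡33
28 = 16 + 8 + 4, so 34^28 ≡ 33·12·7 ≡ 34 (mod 37)
33·34 = 1122 ≡ 12 (mod 37)
12 ≡ 12 (mod 37); signature holds.

genuine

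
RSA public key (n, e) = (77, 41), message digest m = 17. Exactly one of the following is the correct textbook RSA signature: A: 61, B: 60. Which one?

A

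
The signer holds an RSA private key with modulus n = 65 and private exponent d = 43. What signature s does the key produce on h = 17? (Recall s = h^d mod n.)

43

h^43 mod 65 = 43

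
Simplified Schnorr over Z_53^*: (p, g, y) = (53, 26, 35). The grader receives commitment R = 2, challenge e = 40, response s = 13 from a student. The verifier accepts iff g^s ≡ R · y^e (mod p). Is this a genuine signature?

g^s mod p:
Squares mod 53: 26^1≡26, 26^2≡40, 26^4≡10, 26^8≡47
13 = 8 + 4 + 1, so 26^13 ≡ 47·10·26 ≡ 30 (mod 53)
R · y^e mod p:
Squares mod 53: 35^1≡35, 35^2≡6, 35^4≡36, 35^8≡24, 35^16≡46, 35^32≡49
40 = 32 + 8, so 35^40 ≡ 49·24 ≡ 10 (mod 53)
2·10 = 20 ≡ 20 (mod 53)
30 ≠ 20; the check fails.

forged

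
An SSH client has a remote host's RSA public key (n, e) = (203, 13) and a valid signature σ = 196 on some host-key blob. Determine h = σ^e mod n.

Squares mod 203: σ^1≡196, σ^2≡49, σ^4≡168, σ^8≡7
13 = 8 + 4 + 1, so σ^13 ≡ 7·168·196 ≡ 91 (mod 203)

91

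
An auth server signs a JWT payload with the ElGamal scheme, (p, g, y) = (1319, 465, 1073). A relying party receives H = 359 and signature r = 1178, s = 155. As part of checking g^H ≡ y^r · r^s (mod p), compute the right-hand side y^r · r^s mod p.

Squares mod 1319: 1073^1≡1073, 1073^2≡1161, 1073^4≡1222, 1073^8≡176, 1073^16≡639, 1073^32≡750, 1073^64≡606, 1073^128≡554, 1073^256≡908, 1073^512≡89, 1073^1024≡7
1178 = 1024 + 128 + 16 + 8 + 2, so 1073^1178 ≡ 7·554·639·176·1161 ≡ 880 (mod 1319)
Squares mod 1319: 1178^1≡1178, 1178^2≡96, 1178^4≡1302, 1178^8≡289, 1178^16≡424, 1178^32≡392, 1178^64≡660, 1178^128≡330
155 = 128 + 16 + 8 + 2 + 1, so 1178^155 ≡ 330·424·289·96·1178 ≡ 120 (mod 1319)
y^r · r^s ≡ 880·120 = 105600 ≡ 80 (mod 1319)

80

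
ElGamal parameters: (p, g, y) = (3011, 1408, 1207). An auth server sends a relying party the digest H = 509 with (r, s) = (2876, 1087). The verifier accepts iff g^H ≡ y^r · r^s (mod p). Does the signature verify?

does not verify

Left side g^H mod p:
Squares mod 3011: 1408^1≡1408, 1408^2≡1226, 1408^4≡587, 1408^8≡1315, 1408^16≡911, 1408^32≡1896, 1408^64≡2693, 1408^128≡1761, 1408^256≡2802
509 = 256 + 128 + 64 + 32 + 16 + 8 + 4 + 1, so 1408^509 ≡ 2802·1761·2693·1896·911·1315·587·1408 ≡ 544 (mod 3011)
Right side y^r · r^s mod p:
Squares mod 3011: 1207^1≡1207, 1207^2≡2536, 1207^4≡2811, 1207^8≡857, 1207^16≡2776, 1207^32≡1027, 1207^64≡879, 1207^128≡1825, 1207^256≡459, 1207^512≡2922, 1207^1024≡1899, 1207^2048≡2034
2876 = 2048 + 512 + 256 + 32 + 16 + 8 + 4, so 1207^2876 ≡ 2034·2922·459·1027·2776·857·2811 ≡ 2656 (mod 3011)
Squares mod 3011: 2876^1≡2876, 2876^2≡159, 2876^4≡1193, 2876^8≡2057, 2876^16≡794, 2876^32≡1137, 2876^64≡1050, 2876^128≡474, 2876^256≡1862, 2876^512≡1383, 2876^1024≡704
1087 = 1024 + 32 + 16 + 8 + 4 + 2 + 1, so 2876^1087 ≡ 704·1137·794·2057·1193·159·2876 ≡ 881 (mod 3011)
2656·881 = 2339936 ≡ 389 (mod 3011)
544 ≠ 389, so verification fails.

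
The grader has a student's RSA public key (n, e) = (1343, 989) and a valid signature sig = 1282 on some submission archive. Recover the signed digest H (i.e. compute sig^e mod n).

176

sig^2 ≡ 1282^2 = 1643524 ≡ 1035
sig^4 ≡ 1035^2 = 1071225 ≡ 854
sig^8 ≡ 854^2 = 729316 ≡ 67
sig^16 ≡ 67^2 = 4489 ≡ 460
sig^32 ≡ 460^2 = 211600 ≡ 749
sig^64 ≡ 749^2 = 561001 ≡ 970
sig^128 ≡ 970^2 = 940900 ≡ 800
sig^256 ≡ 800^2 = 640000 ≡ 732
sig^512 ≡ 732^2 = 535824 ≡ 1310
989 = 512 + 256 + 128 + 64 + 16 + 8 + 4 + 1, so sig^989 ≡ 1310·732·800·970·460·67·854·1282 ≡ 176 (mod 1343)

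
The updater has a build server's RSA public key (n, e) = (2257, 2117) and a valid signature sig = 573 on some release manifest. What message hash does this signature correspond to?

Squares mod 2257: sig^1≡573, sig^2≡1064, sig^4≡1339, sig^8≡863, sig^16≡2216, sig^32≡1681, sig^64≡2254, sig^128≡9, sig^256≡81, sig^512≡2047, sig^1024≡1217, sig^2048≡497
2117 = 2048 + 64 + 4 + 1, so sig^2117 ≡ 497·2254·1339·573 ≡ 1944 (mod 2257)

1944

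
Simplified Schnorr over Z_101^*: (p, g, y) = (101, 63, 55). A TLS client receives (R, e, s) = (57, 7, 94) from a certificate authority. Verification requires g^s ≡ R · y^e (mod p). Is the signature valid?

invalid

g^s mod p:
Squares mod 101: 63^1≡63, 63^2≡30, 63^4≡92, 63^8≡81, 63^16≡97, 63^32≡16, 63^64≡54
94 = 64 + 16 + 8 + 4 + 2, so 63^94 ≡ 54·97·81·92·30 ≡ 49 (mod 101)
R · y^e mod p:
Squares mod 101: 55^1≡55, 55^2≡96, 55^4≡25
7 = 4 + 2 + 1, so 55^7 ≡ 25·96·55 ≡ 94 (mod 101)
57·94 = 5358 ≡ 5 (mod 101)
49 ≠ 5; the check fails.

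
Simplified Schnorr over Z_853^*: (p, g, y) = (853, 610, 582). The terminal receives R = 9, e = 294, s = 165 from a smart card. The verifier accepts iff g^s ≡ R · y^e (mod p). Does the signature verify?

verifies

g^s mod p:
Squares mod 853: 610^1≡610, 610^2≡192, 610^4≡185, 610^8≡105, 610^16≡789, 610^32≡684, 610^64≡412, 610^128≡850
165 = 128 + 32 + 4 + 1, so 610^165 ≡ 850·684·185·610 ≡ 828 (mod 853)
R · y^e mod p:
Squares mod 853: 582^1≡582, 582^2≡83, 582^4≡65, 582^8≡813, 582^16≡747, 582^32≡147, 582^64≡284, 582^128≡474, 582^256≡337
294 = 256 + 32 + 4 + 2, so 582^294 ≡ 337·147·65·83 ≡ 92 (mod 853)
9·92 = 828 ≡ 828 (mod 853)
828 ≡ 828 (mod 853); signature holds.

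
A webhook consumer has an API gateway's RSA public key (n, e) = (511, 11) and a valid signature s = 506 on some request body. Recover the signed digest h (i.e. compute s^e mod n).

s^2 ≡ 506^2 = 256036 ≡ 25
s^4 ≡ 25^2 = 625 ≡ 114
s^8 ≡ 114^2 = 12996 ≡ 221
11 = 8 + 2 + 1, so s^11 ≡ 221·25·506 ≡ 480 (mod 511)

480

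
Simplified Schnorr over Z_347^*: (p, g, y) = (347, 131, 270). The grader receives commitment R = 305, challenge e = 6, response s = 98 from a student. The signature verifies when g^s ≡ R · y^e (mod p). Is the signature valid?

g^s mod p:
Squares mod 347: 131^1≡131, 131^2≡158, 131^4≡327, 131^8≡53, 131^16≡33, 131^32≡48, 131^64≡222
98 = 64 + 32 + 2, so 131^98 ≡ 222·48·158 ≡ 4 (mod 347)
R · y^e mod p:
Squares mod 347: 270^1≡270, 270^2≡30, 270^4≡206
6 = 4 + 2, so 270^6 ≡ 206·30 ≡ 281 (mod 347)
305·281 = 85705 ≡ 343 (mod 347)
4 ≠ 343; the check fails.

invalid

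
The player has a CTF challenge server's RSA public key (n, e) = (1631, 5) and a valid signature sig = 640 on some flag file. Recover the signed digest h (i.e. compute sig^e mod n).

1251

sig^5 mod 1631 = 1251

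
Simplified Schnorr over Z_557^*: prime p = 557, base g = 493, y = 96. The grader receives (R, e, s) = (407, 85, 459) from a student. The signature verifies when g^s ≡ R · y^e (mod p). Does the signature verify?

verifies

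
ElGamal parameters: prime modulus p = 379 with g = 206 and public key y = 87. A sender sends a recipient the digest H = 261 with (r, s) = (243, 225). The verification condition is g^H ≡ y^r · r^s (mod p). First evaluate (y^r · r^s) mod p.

288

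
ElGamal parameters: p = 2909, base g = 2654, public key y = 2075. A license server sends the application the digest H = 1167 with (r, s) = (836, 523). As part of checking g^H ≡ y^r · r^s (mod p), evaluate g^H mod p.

202

2654^2 = 7043716 ≡ 1027
2654^4 ≡ 1027^2 = 1054729 ≡ 1671
2654^8 ≡ 1671^2 = 2792241 ≡ 2510
2654^16 ≡ 2510^2 = 6300100 ≡ 2115
2654^32 ≡ 2115^2 = 4473225 ≡ 2092
2654^64 ≡ 2092^2 = 4376464 ≡ 1328
2654^128 ≡ 1328^2 = 1763584 ≡ 730
2654^256 ≡ 730^2 = 532900 ≡ 553
2654^512 ≡ 553^2 = 305809 ≡ 364
2654^1024 ≡ 364^2 = 132496 ≡ 1591
1167 = 1024 + 128 + 8 + 4 + 2 + 1, so 2654^1167 ≡ 1591·730·2510·1671·1027·2654 ≡ 202 (mod 2909)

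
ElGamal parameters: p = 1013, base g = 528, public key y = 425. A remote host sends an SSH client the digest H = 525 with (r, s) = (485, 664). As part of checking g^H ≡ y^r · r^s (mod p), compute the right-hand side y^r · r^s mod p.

187

425^2 = 180625 ≡ 311
425^4 ≡ 311^2 = 96721 ≡ 486
425^8 ≡ 486^2 = 236196 ≡ 167
425^16 ≡ 167^2 = 27889 ≡ 538
425^32 ≡ 538^2 = 289444 ≡ 739
425^64 ≡ 739^2 = 546121 ≡ 114
425^128 ≡ 114^2 = 12996 ≡ 840
425^256 ≡ 840^2 = 705600 ≡ 552
485 = 256 + 128 + 64 + 32 + 4 + 1, so 425^485 ≡ 552·840·114·739·486·425 ≡ 425 (mod 1013)
485^2 = 235225 ≡ 209
485^4 ≡ 209^2 = 43681 ≡ 122
485^8 ≡ 122^2 = 14884 ≡ 702
485^16 ≡ 702^2 = 492804 ≡ 486
485^32 ≡ 486^2 = 236196 ≡ 167
485^64 ≡ 167^2 = 27889 ≡ 538
485^128 ≡ 538^2 = 289444 ≡ 739
485^256 ≡ 739^2 = 546121 ≡ 114
485^512 ≡ 114^2 = 12996 ≡ 840
664 = 512 + 128 + 16 + 8, so 485^664 ≡ 840·739·486·702 ≡ 122 (mod 1013)
y^r · r^s ≡ 425·122 = 51850 ≡ 187 (mod 1013)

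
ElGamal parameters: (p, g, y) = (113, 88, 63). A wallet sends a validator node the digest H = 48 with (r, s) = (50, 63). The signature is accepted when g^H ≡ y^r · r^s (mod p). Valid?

Left side g^H mod p:
Squares mod 113: 88^1≡88, 88^2≡60, 88^4≡97, 88^8≡30, 88^16≡109, 88^32≡16
48 = 32 + 16, so 88^48 ≡ 16·109 ≡ 49 (mod 113)
Right side y^r · r^s mod p:
Squares mod 113: 63^1≡63, 63^2≡14, 63^4≡83, 63^8≡109, 63^16≡16, 63^32≡30
50 = 32 + 16 + 2, so 63^50 ≡ 30·16·14 ≡ 53 (mod 113)
Squares mod 113: 50^1≡50, 50^2≡14, 50^4≡83, 50^8≡109, 50^16≡16, 50^32≡30
63 = 32 + 16 + 8 + 4 + 2 + 1, so 50^63 ≡ 30·16·109·83·14·50 ≡ 18 (mod 113)
53·18 = 954 ≡ 50 (mod 113)
49 ≠ 50, so verification fails.

no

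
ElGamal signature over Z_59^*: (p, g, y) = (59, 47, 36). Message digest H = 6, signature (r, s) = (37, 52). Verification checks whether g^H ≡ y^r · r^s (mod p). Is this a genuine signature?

genuine

Left side g^H mod p:
47^6 mod 59 = 53
Right side y^r · r^s mod p:
36^37 mod 59 = 16
37^52 mod 59 = 7
16·7 = 112 ≡ 53 (mod 59)
53 ≡ 53 (mod 59), so the signature is genuine.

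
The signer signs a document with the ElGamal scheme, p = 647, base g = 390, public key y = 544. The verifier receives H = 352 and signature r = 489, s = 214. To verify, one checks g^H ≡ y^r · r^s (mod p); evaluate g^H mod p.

390^2 = 152100 ≡ 55
390^4 ≡ 55^2 = 3025 ≡ 437
390^8 ≡ 437^2 = 190969 ≡ 104
390^16 ≡ 104^2 = 10816 ≡ 464
390^32 ≡ 464^2 = 215296 ≡ 492
390^64 ≡ 492^2 = 242064 ≡ 86
390^128 ≡ 86^2 = 7396 ≡ 279
390^256 ≡ 279^2 = 77841 ≡ 201
352 = 256 + 64 + 32, so 390^352 ≡ 201·86·492 ≡ 544 (mod 647)

544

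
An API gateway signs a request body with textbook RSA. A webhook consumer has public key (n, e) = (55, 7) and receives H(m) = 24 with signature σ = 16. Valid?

no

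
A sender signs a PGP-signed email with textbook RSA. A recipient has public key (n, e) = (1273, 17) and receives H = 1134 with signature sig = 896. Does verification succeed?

sig^2 ≡ 896^2 = 802816 ≡ 826
sig^4 ≡ 826^2 = 682276 ≡ 1221
sig^8 ≡ 1221^2 = 1490841 ≡ 158
sig^16 ≡ 158^2 = 24964 ≡ 777
17 = 16 + 1, so sig^17 ≡ 777·896 ≡ 1134 (mod 1273)
Since 1134 equals the digest 1134, verification succeeds.

passes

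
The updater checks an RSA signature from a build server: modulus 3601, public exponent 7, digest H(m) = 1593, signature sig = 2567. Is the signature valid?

valid

Squares mod 3601: sig^1≡2567, sig^2≡3260, sig^4≡1049
7 = 4 + 2 + 1, so sig^7 ≡ 1049·3260·2567 ≡ 1593 (mod 3601)
1593 = H(m), so the signature checks out.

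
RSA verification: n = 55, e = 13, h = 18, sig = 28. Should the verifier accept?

sig^2 ≡ 28^2 = 784 ≡ 14
sig^4 ≡ 14^2 = 196 ≡ 31
sig^8 ≡ 31^2 = 961 ≡ 26
13 = 8 + 4 + 1, so sig^13 ≡ 26·31·28 ≡ 18 (mod 55)
18 = h, so the signature checks out.

accept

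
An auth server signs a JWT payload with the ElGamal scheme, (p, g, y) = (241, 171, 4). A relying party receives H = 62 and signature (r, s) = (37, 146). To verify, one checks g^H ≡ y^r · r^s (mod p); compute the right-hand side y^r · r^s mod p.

4^37 mod 241 = 4
37^146 mod 241 = 166
y^r · r^s ≡ 4·166 = 664 ≡ 182 (mod 241)

182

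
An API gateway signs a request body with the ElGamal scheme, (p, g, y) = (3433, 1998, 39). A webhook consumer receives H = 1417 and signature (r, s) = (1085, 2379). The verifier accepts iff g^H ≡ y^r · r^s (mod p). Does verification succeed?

Left side g^H mod p:
1998^2 = 3992004 ≡ 2858
1998^4 ≡ 2858^2 = 8168164 ≡ 1057
1998^8 ≡ 1057^2 = 1117249 ≡ 1524
1998^16 ≡ 1524^2 = 2322576 ≡ 1868
1998^32 ≡ 1868^2 = 3489424 ≡ 1496
1998^64 ≡ 1496^2 = 2238016 ≡ 3133
1998^128 ≡ 3133^2 = 9815689 ≡ 742
1998^256 ≡ 742^2 = 550564 ≡ 1284
1998^512 ≡ 1284^2 = 1648656 ≡ 816
1998^1024 ≡ 816^2 = 665856 ≡ 3287
1417 = 1024 + 256 + 128 + 8 + 1, so 1998^1417 ≡ 3287·1284·742·1524·1998 ≡ 2719 (mod 3433)
Right side y^r · r^s mod p:
39^2 = 1521
39^4 ≡ 1521^2 = 2313441 ≡ 3032
39^8 ≡ 3032^2 = 9193024 ≡ 2883
39^16 ≡ 2883^2 = 8311689 ≡ 396
39^32 ≡ 396^2 = 156816 ≡ 2331
39^64 ≡ 2331^2 = 5433561 ≡ 2555
39^128 ≡ 2555^2 = 6528025 ≡ 1892
39^256 ≡ 1892^2 = 3579664 ≡ 2478
39^512 ≡ 2478^2 = 6140484 ≡ 2280
39^1024 ≡ 2280^2 = 5198400 ≡ 838
1085 = 1024 + 32 + 16 + 8 + 4 + 1, so 39^1085 ≡ 838·2331·396·2883·3032·39 ≡ 3095 (mod 3433)
1085^2 = 1177225 ≡ 3139
1085^4 ≡ 3139^2 = 9853321 ≡ 611
1085^8 ≡ 611^2 = 373321 ≡ 2557
1085^16 ≡ 2557^2 = 6538249 ≡ 1817
1085^32 ≡ 1817^2 = 3301489 ≡ 2376
1085^64 ≡ 2376^2 = 5645376 ≡ 1524
1085^128 ≡ 1524^2 = 2322576 ≡ 1868
1085^256 ≡ 1868^2 = 3489424 ≡ 1496
1085^512 ≡ 1496^2 = 2238016 ≡ 3133
1085^1024 ≡ 3133^2 = 9815689 ≡ 742
1085^2048 ≡ 742^2 = 550564 ≡ 1284
2379 = 2048 + 256 + 64 + 8 + 2 + 1, so 1085^2379 ≡ 1284·1496·1524·2557·3139·1085 ≡ 2521 (mod 3433)
3095·2521 = 7802495 ≡ 2719 (mod 3433)
2719 ≡ 2719 (mod 3433), so the signature is genuine.

passes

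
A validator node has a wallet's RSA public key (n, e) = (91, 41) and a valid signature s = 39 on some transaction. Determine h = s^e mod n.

s^2 ≡ 39^2 = 1521 ≡ 65
s^4 ≡ 65^2 = 4225 ≡ 39
s^8 ≡ 39^2 = 1521 ≡ 65
s^16 ≡ 65^2 = 4225 ≡ 39
s^32 ≡ 39^2 = 1521 ≡ 65
41 = 32 + 8 + 1, so s^41 ≡ 65·65·39 ≡ 65 (mod 91)

65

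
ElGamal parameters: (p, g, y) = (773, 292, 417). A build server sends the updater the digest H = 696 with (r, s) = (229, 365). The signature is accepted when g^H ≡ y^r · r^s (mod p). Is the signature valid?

Left side g^H mod p:
292^2 = 85264 ≡ 234
292^4 ≡ 234^2 = 54756 ≡ 646
292^8 ≡ 646^2 = 417316 ≡ 669
292^16 ≡ 669^2 = 447561 ≡ 767
292^32 ≡ 767^2 = 588289 ≡ 36
292^64 ≡ 36^2 = 1296 ≡ 523
292^128 ≡ 523^2 = 273529 ≡ 660
292^256 ≡ 660^2 = 435600 ≡ 401
292^512 ≡ 401^2 = 160801 ≡ 17
696 = 512 + 128 + 32 + 16 + 8, so 292^696 ≡ 17·660·36·767·669 ≡ 154 (mod 773)
Right side y^r · r^s mod p:
417^2 = 173889 ≡ 737
417^4 ≡ 737^2 = 543169 ≡ 523
417^8 ≡ 523^2 = 273529 ≡ 660
417^16 ≡ 660^2 = 435600 ≡ 401
417^32 ≡ 401^2 = 160801 ≡ 17
417^64 ≡ 17^2 = 289
417^128 ≡ 289^2 = 83521 ≡ 37
229 = 128 + 64 + 32 + 4 + 1, so 417^229 ≡ 37·289·17·523·417 ≡ 89 (mod 773)
229^2 = 52441 ≡ 650
229^4 ≡ 650^2 = 422500 ≡ 442
229^8 ≡ 442^2 = 195364 ≡ 568
229^16 ≡ 568^2 = 322624 ≡ 283
229^32 ≡ 283^2 = 80089 ≡ 470
229^64 ≡ 470^2 = 220900 ≡ 595
229^128 ≡ 595^2 = 354025 ≡ 764
229^256 ≡ 764^2 = 583696 ≡ 81
365 = 256 + 64 + 32 + 8 + 4 + 1, so 229^365 ≡ 81·595·470·568·442·229 ≡ 436 (mod 773)
89·436 = 38804 ≡ 154 (mod 773)
154 ≡ 154 (mod 773), so the signature is genuine.

valid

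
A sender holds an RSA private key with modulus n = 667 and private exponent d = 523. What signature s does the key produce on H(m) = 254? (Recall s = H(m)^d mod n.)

Squares mod 667: (H(m))^1≡254, (H(m))^2≡484, (H(m))^4≡139, (H(m))^8≡645, (H(m))^16≡484, (H(m))^32≡139, (H(m))^64≡645, (H(m))^128≡484, (H(m))^256≡139, (H(m))^512≡645
523 = 512 + 8 + 2 + 1, so (H(m))^523 ≡ 645·645·484·254 ≡ 622 (mod 667)

622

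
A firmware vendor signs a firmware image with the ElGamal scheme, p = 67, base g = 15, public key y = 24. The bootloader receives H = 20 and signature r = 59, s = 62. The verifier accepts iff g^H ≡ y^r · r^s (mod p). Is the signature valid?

Left side g^H mod p:
15^2 = 225 ≡ 24
15^4 ≡ 24^2 = 576 ≡ 40
15^8 ≡ 40^2 = 1600 ≡ 59
15^16 ≡ 59^2 = 3481 ≡ 64
20 = 16 + 4, so 15^20 ≡ 64·40 ≡ 14 (mod 67)
Right side y^r · r^s mod p:
24^2 = 576 ≡ 40
24^4 ≡ 40^2 = 1600 ≡ 59
24^8 ≡ 59^2 = 3481 ≡ 64
24^16 ≡ 64^2 = 4096 ≡ 9
24^32 ≡ 9^2 = 81 ≡ 14
59 = 32 + 16 + 8 + 2 + 1, so 24^59 ≡ 14·9·64·40·24 ≡ 59 (mod 67)
59^2 = 3481 ≡ 64
59^4 ≡ 64^2 = 4096 ≡ 9
59^8 ≡ 9^2 = 81 ≡ 14
59^16 ≡ 14^2 = 196 ≡ 62
59^32 ≡ 62^2 = 3844 ≡ 25
62 = 32 + 16 + 8 + 4 + 2, so 59^62 ≡ 25·62·14·9·64 ≡ 15 (mod 67)
59·15 = 885 ≡ 14 (mod 67)
14 ≡ 14 (mod 67), so the signature is genuine.

valid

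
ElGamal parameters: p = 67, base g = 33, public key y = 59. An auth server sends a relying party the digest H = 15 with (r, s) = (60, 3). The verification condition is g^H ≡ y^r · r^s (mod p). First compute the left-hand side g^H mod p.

40

33^2 = 1089 ≡ 17
33^4 ≡ 17^2 = 289 ≡ 21
33^8 ≡ 21^2 = 441 ≡ 39
15 = 8 + 4 + 2 + 1, so 33^15 ≡ 39·21·17·33 ≡ 40 (mod 67)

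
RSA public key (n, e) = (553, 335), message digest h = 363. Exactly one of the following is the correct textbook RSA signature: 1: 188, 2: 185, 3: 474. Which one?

1

Candidate 1: 188^335 mod 553 = 363
  → matches h = 363
Candidate 2: 185^335 mod 553 = 33
Candidate 3: 474^335 mod 553 = 395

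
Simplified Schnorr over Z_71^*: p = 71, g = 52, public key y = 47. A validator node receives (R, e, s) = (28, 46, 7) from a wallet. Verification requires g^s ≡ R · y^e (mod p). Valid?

yes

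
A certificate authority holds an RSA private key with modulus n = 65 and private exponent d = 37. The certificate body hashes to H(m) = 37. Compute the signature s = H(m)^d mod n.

37

(H(m))^2 ≡ 37^2 = 1369 ≡ 4
(H(m))^4 ≡ 4^2 = 16
(H(m))^8 ≡ 16^2 = 256 ≡ 61
(H(m))^16 ≡ 61^2 = 3721 ≡ 16
(H(m))^32 ≡ 16^2 = 256 ≡ 61
37 = 32 + 4 + 1, so (H(m))^37 ≡ 61·16·37 ≡ 37 (mod 65)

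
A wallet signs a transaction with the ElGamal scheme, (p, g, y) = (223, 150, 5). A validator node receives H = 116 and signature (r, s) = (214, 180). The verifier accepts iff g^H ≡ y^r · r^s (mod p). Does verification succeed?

Left side g^H mod p:
Squares mod 223: 150^1≡150, 150^2≡200, 150^4≡83, 150^8≡199, 150^16≡130, 150^32≡175, 150^64≡74
116 = 64 + 32 + 16 + 4, so 150^116 ≡ 74·175·130·83 ≡ 38 (mod 223)
Right side y^r · r^s mod p:
Squares mod 223: 5^1≡5, 5^2≡25, 5^4≡179, 5^8≡152, 5^16≡135, 5^32≡162, 5^64≡153, 5^128≡217
214 = 128 + 64 + 16 + 4 + 2, so 5^214 ≡ 217·153·135·179·25 ≡ 201 (mod 223)
Squares mod 223: 214^1≡214, 214^2≡81, 214^4≡94, 214^8≡139, 214^16≡143, 214^32≡156, 214^64≡29, 214^128≡172
180 = 128 + 32 + 16 + 4, so 214^180 ≡ 172·156·143·94 ≡ 4 (mod 223)
201·4 = 804 ≡ 135 (mod 223)
38 ≠ 135, so verification fails.

fails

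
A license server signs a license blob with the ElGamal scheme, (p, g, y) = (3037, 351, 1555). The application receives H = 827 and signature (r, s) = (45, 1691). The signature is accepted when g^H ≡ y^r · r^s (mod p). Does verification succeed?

passes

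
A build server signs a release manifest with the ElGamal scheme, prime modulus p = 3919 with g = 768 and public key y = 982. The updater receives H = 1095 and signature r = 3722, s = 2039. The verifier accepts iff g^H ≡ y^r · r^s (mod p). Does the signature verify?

does not verify

Left side g^H mod p:
768^1095 mod 3919 = 2951
Right side y^r · r^s mod p:
982^3722 mod 3919 = 2044
3722^2039 mod 3919 = 3260
2044·3260 = 6663440 ≡ 1140 (mod 3919)
2951 ≠ 1140, so verification fails.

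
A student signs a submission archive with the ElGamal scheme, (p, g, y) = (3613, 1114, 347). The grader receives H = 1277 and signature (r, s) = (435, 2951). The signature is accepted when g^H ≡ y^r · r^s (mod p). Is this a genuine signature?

Left side g^H mod p:
Squares mod 3613: 1114^1≡1114, 1114^2≡1737, 1114^4≡314, 1114^8≡1045, 1114^16≡899, 1114^32≡2502, 1114^64≡2288, 1114^128≡3320, 1114^256≡2750, 1114^512≡491, 1114^1024≡2623
1277 = 1024 + 128 + 64 + 32 + 16 + 8 + 4 + 1, so 1114^1277 ≡ 2623·3320·2288·2502·899·1045·314·1114 ≡ 1873 (mod 3613)
Right side y^r · r^s mod p:
Squares mod 3613: 347^1≡347, 347^2≡1180, 347^4≡1395, 347^8≡2231, 347^16≡2260, 347^32≡2431, 347^64≡2506, 347^128≡642, 347^256≡282
435 = 256 + 128 + 32 + 16 + 2 + 1, so 347^435 ≡ 282·642·2431·2260·1180·347 ≡ 1614 (mod 3613)
Squares mod 3613: 435^1≡435, 435^2≡1349, 435^4≡2462, 435^8≡2443, 435^16≡3186, 435^32≡1679, 435^64≡901, 435^128≡2489, 435^256≡2439, 435^512≡1723, 435^1024≡2456, 435^2048≡1839
2951 = 2048 + 512 + 256 + 128 + 4 + 2 + 1, so 435^2951 ≡ 1839·1723·2439·2489·2462·1349·435 ≡ 1839 (mod 3613)
1614·1839 = 2968146 ≡ 1873 (mod 3613)
1873 ≡ 1873 (mod 3613), so the signature is genuine.

genuine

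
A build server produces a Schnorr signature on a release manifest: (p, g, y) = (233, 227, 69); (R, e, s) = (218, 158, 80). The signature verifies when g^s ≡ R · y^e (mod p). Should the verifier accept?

accept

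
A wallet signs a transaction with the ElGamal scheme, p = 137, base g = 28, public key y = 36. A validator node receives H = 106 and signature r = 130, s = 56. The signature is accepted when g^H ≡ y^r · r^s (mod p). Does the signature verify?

Left side g^H mod p:
28^2 = 784 ≡ 99
28^4 ≡ 99^2 = 9801 ≡ 74
28^8 ≡ 74^2 = 5476 ≡ 133
28^16 ≡ 133^2 = 17689 ≡ 16
28^32 ≡ 16^2 = 256 ≡ 119
28^64 ≡ 119^2 = 14161 ≡ 50
106 = 64 + 32 + 8 + 2, so 28^106 ≡ 50·119·133·99 ≡ 63 (mod 137)
Right side y^r · r^s mod p:
36^2 = 1296 ≡ 63
36^4 ≡ 63^2 = 3969 ≡ 133
36^8 ≡ 133^2 = 17689 ≡ 16
36^16 ≡ 16^2 = 256 ≡ 119
36^32 ≡ 119^2 = 14161 ≡ 50
36^64 ≡ 50^2 = 2500 ≡ 34
36^128 ≡ 34^2 = 1156 ≡ 60
130 = 128 + 2, so 36^130 ≡ 60·63 ≡ 81 (mod 137)
130^2 = 16900 ≡ 49
130^4 ≡ 49^2 = 2401 ≡ 72
130^8 ≡ 72^2 = 5184 ≡ 115
130^16 ≡ 115^2 = 13225 ≡ 73
130^32 ≡ 73^2 = 5329 ≡ 123
56 = 32 + 16 + 8, so 130^56 ≡ 123·73·115 ≡ 16 (mod 137)
81·16 = 1296 ≡ 63 (mod 137)
63 ≡ 63 (mod 137), so the signature is genuine.

verifies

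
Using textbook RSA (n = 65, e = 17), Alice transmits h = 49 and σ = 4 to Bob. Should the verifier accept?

σ^2 ≡ 4^2 = 16
σ^4 ≡ 16^2 = 256 ≡ 61
σ^8 ≡ 61^2 = 3721 ≡ 16
σ^16 ≡ 16^2 = 256 ≡ 61
17 = 16 + 1, so σ^17 ≡ 61·4 ≡ 49 (mod 65)
Since 49 equals the digest 49, verification succeeds.

accept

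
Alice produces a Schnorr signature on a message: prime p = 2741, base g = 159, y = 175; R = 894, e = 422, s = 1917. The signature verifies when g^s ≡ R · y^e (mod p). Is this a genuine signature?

g^s mod p:
159^2 = 25281 ≡ 612
159^4 ≡ 612^2 = 374544 ≡ 1768
159^8 ≡ 1768^2 = 3125824 ≡ 1084
159^16 ≡ 1084^2 = 1175056 ≡ 1908
159^32 ≡ 1908^2 = 3640464 ≡ 416
159^64 ≡ 416^2 = 173056 ≡ 373
159^128 ≡ 373^2 = 139129 ≡ 2079
159^256 ≡ 2079^2 = 4322241 ≡ 2425
159^512 ≡ 2425^2 = 5880625 ≡ 1180
159^1024 ≡ 1180^2 = 1392400 ≡ 2713
1917 = 1024 + 512 + 256 + 64 + 32 + 16 + 8 + 4 + 1, so 159^1917 ≡ 2713·1180·2425·373·416·1908·1084·1768·159 ≡ 768 (mod 2741)
R · y^e mod p:
175^2 = 30625 ≡ 474
175^4 ≡ 474^2 = 224676 ≡ 2655
175^8 ≡ 2655^2 = 7049025 ≡ 1914
175^16 ≡ 1914^2 = 3663396 ≡ 1420
175^32 ≡ 1420^2 = 2016400 ≡ 1765
175^64 ≡ 1765^2 = 3115225 ≡ 1449
175^128 ≡ 1449^2 = 2099601 ≡ 2736
175^256 ≡ 2736^2 = 7485696 ≡ 25
422 = 256 + 128 + 32 + 4 + 2, so 175^422 ≡ 25·2736·1765·2655·474 ≡ 2098 (mod 2741)
894·2098 = 1875612 ≡ 768 (mod 2741)
768 ≡ 768 (mod 2741); signature holds.

genuine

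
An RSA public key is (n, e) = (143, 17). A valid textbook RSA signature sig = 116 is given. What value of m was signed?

129

sig^2 ≡ 116^2 = 13456 ≡ 14
sig^4 ≡ 14^2 = 196 ≡ 53
sig^8 ≡ 53^2 = 2809 ≡ 92
sig^16 ≡ 92^2 = 8464 ≡ 27
17 = 16 + 1, so sig^17 ≡ 27·116 ≡ 129 (mod 143)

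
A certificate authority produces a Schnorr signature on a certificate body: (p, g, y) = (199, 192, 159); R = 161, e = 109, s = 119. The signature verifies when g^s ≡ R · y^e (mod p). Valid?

g^s mod p:
192^2 = 36864 ≡ 49
192^4 ≡ 49^2 = 2401 ≡ 13
192^8 ≡ 13^2 = 169
192^16 ≡ 169^2 = 28561 ≡ 104
192^32 ≡ 104^2 = 10816 ≡ 70
192^64 ≡ 70^2 = 4900 ≡ 124
119 = 64 + 32 + 16 + 4 + 2 + 1, so 192^119 ≡ 124·70·104·13·49·192 ≡ 41 (mod 199)
R · y^e mod p:
159^2 = 25281 ≡ 8
159^4 ≡ 8^2 = 64
159^8 ≡ 64^2 = 4096 ≡ 116
159^16 ≡ 116^2 = 13456 ≡ 123
159^32 ≡ 123^2 = 15129 ≡ 5
159^64 ≡ 5^2 = 25
109 = 64 + 32 + 8 + 4 + 1, so 159^109 ≡ 25·5·116·64·159 ≡ 67 (mod 199)
161·67 = 10787 ≡ 41 (mod 199)
41 ≡ 41 (mod 199); signature holds.

yes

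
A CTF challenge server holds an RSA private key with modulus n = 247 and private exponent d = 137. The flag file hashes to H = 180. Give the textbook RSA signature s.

176

Squares mod 247: H^1≡180, H^2≡43, H^4≡120, H^8≡74, H^16≡42, H^32≡35, H^64≡237, H^128≡100
137 = 128 + 8 + 1, so H^137 ≡ 100·74·180 ≡ 176 (mod 247)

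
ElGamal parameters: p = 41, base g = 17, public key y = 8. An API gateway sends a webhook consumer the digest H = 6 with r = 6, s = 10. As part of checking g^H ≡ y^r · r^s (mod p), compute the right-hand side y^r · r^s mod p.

8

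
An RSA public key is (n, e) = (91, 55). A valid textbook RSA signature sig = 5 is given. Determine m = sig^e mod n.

47

sig^2 ≡ 5^2 = 25
sig^4 ≡ 25^2 = 625 ≡ 79
sig^8 ≡ 79^2 = 6241 ≡ 53
sig^16 ≡ 53^2 = 2809 ≡ 79
sig^32 ≡ 79^2 = 6241 ≡ 53
55 = 32 + 16 + 4 + 2 + 1, so sig^55 ≡ 53·79·79·25·5 ≡ 47 (mod 91)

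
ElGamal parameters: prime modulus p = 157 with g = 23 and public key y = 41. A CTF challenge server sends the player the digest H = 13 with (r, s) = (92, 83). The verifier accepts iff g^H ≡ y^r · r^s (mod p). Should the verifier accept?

Left side g^H mod p:
23^2 = 529 ≡ 58
23^4 ≡ 58^2 = 3364 ≡ 67
23^8 ≡ 67^2 = 4489 ≡ 93
13 = 8 + 4 + 1, so 23^13 ≡ 93·67·23 ≡ 129 (mod 157)
Right side y^r · r^s mod p:
41^2 = 1681 ≡ 111
41^4 ≡ 111^2 = 12321 ≡ 75
41^8 ≡ 75^2 = 5625 ≡ 130
41^16 ≡ 130^2 = 16900 ≡ 101
41^32 ≡ 101^2 = 10201 ≡ 153
41^64 ≡ 153^2 = 23409 ≡ 16
92 = 64 + 16 + 8 + 4, so 41^92 ≡ 16·101·130·75 ≡ 108 (mod 157)
92^2 = 8464 ≡ 143
92^4 ≡ 143^2 = 20449 ≡ 39
92^8 ≡ 39^2 = 1521 ≡ 108
92^16 ≡ 108^2 = 11664 ≡ 46
92^32 ≡ 46^2 = 2116 ≡ 75
92^64 ≡ 75^2 = 5625 ≡ 130
83 = 64 + 16 + 2 + 1, so 92^83 ≡ 130·46·143·92 ≡ 23 (mod 157)
108·23 = 2484 ≡ 129 (mod 157)
129 ≡ 129 (mod 157), so the signature is genuine.

accept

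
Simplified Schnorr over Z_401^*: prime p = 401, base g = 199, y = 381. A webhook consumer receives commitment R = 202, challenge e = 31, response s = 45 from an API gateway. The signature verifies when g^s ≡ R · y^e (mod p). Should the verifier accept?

g^s mod p:
199^45 mod 401 = 371
R · y^e mod p:
381^31 mod 401 = 20
202·20 = 4040 ≡ 30 (mod 401)
371 ≠ 30; the check fails.

reject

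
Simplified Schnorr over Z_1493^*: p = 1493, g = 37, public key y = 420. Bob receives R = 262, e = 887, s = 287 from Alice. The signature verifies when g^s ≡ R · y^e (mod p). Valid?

g^s mod p:
37^287 mod 1493 = 17
R · y^e mod p:
420^887 mod 1493 = 1362
262·1362 = 356844 ≡ 17 (mod 1493)
17 ≡ 17 (mod 1493); signature holds.

yes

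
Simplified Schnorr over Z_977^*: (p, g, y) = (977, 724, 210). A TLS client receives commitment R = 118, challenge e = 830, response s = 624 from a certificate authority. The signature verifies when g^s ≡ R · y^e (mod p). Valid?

g^s mod p:
724^2 = 524176 ≡ 504
724^4 ≡ 504^2 = 254016 ≡ 973
724^8 ≡ 973^2 = 946729 ≡ 16
724^16 ≡ 16^2 = 256
724^32 ≡ 256^2 = 65536 ≡ 77
724^64 ≡ 77^2 = 5929 ≡ 67
724^128 ≡ 67^2 = 4489 ≡ 581
724^256 ≡ 581^2 = 337561 ≡ 496
724^512 ≡ 496^2 = 246016 ≡ 789
624 = 512 + 64 + 32 + 16, so 724^624 ≡ 789·67·77·256 ≡ 474 (mod 977)
R · y^e mod p:
210^2 = 44100 ≡ 135
210^4 ≡ 135^2 = 18225 ≡ 639
210^8 ≡ 639^2 = 408321 ≡ 912
210^16 ≡ 912^2 = 831744 ≡ 317
210^32 ≡ 317^2 = 100489 ≡ 835
210^64 ≡ 835^2 = 697225 ≡ 624
210^128 ≡ 624^2 = 389376 ≡ 530
210^256 ≡ 530^2 = 280900 ≡ 501
210^512 ≡ 501^2 = 251001 ≡ 889
830 = 512 + 256 + 32 + 16 + 8 + 4 + 2, so 210^830 ≡ 889·501·835·317·912·639·135 ≡ 669 (mod 977)
118·669 = 78942 ≡ 782 (mod 977)
474 ≠ 782; the check fails.

no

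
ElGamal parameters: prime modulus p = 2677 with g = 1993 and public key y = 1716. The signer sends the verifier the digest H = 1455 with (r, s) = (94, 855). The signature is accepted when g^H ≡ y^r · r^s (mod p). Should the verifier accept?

reject

Left side g^H mod p:
1993^2 = 3972049 ≡ 2058
1993^4 ≡ 2058^2 = 4235364 ≡ 350
1993^8 ≡ 350^2 = 122500 ≡ 2035
1993^16 ≡ 2035^2 = 4141225 ≡ 2583
1993^32 ≡ 2583^2 = 6671889 ≡ 805
1993^64 ≡ 805^2 = 648025 ≡ 191
1993^128 ≡ 191^2 = 36481 ≡ 1680
1993^256 ≡ 1680^2 = 2822400 ≡ 842
1993^512 ≡ 842^2 = 708964 ≡ 2236
1993^1024 ≡ 2236^2 = 4999696 ≡ 1737
1455 = 1024 + 256 + 128 + 32 + 8 + 4 + 2 + 1, so 1993^1455 ≡ 1737·842·1680·805·2035·350·2058·1993 ≡ 1191 (mod 2677)
Right side y^r · r^s mod p:
1716^2 = 2944656 ≡ 2633
1716^4 ≡ 2633^2 = 6932689 ≡ 1936
1716^8 ≡ 1936^2 = 3748096 ≡ 296
1716^16 ≡ 296^2 = 87616 ≡ 1952
1716^32 ≡ 1952^2 = 3810304 ≡ 933
1716^64 ≡ 933^2 = 870489 ≡ 464
94 = 64 + 16 + 8 + 4 + 2, so 1716^94 ≡ 464·1952·296·1936·2633 ≡ 139 (mod 2677)
94^2 = 8836 ≡ 805
94^4 ≡ 805^2 = 648025 ≡ 191
94^8 ≡ 191^2 = 36481 ≡ 1680
94^16 ≡ 1680^2 = 2822400 ≡ 842
94^32 ≡ 842^2 = 708964 ≡ 2236
94^64 ≡ 2236^2 = 4999696 ≡ 1737
94^128 ≡ 1737^2 = 3017169 ≡ 190
94^256 ≡ 190^2 = 36100 ≡ 1299
94^512 ≡ 1299^2 = 1687401 ≡ 891
855 = 512 + 256 + 64 + 16 + 4 + 2 + 1, so 94^855 ≡ 891·1299·1737·842·191·805·94 ≡ 2146 (mod 2677)
139·2146 = 298294 ≡ 1147 (mod 2677)
1191 ≠ 1147, so verification fails.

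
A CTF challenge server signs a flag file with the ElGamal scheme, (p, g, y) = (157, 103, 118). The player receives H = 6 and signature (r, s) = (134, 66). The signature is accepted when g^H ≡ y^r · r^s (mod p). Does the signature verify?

Left side g^H mod p:
103^2 = 10609 ≡ 90
103^4 ≡ 90^2 = 8100 ≡ 93
6 = 4 + 2, so 103^6 ≡ 93·90 ≡ 49 (mod 157)
Right side y^r · r^s mod p:
118^2 = 13924 ≡ 108
118^4 ≡ 108^2 = 11664 ≡ 46
118^8 ≡ 46^2 = 2116 ≡ 75
118^16 ≡ 75^2 = 5625 ≡ 130
118^32 ≡ 130^2 = 16900 ≡ 101
118^64 ≡ 101^2 = 10201 ≡ 153
118^128 ≡ 153^2 = 23409 ≡ 16
134 = 128 + 4 + 2, so 118^134 ≡ 16·46·108 ≡ 46 (mod 157)
134^2 = 17956 ≡ 58
134^4 ≡ 58^2 = 3364 ≡ 67
134^8 ≡ 67^2 = 4489 ≡ 93
134^16 ≡ 93^2 = 8649 ≡ 14
134^32 ≡ 14^2 = 196 ≡ 39
134^64 ≡ 39^2 = 1521 ≡ 108
66 = 64 + 2, so 134^66 ≡ 108·58 ≡ 141 (mod 157)
46·141 = 6486 ≡ 49 (mod 157)
49 ≡ 49 (mod 157), so the signature is genuine.

verifies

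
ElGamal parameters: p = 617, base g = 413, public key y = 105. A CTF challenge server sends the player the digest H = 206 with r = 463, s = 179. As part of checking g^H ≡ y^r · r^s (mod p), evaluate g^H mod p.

413^2 = 170569 ≡ 277
413^4 ≡ 277^2 = 76729 ≡ 221
413^8 ≡ 221^2 = 48841 ≡ 98
413^16 ≡ 98^2 = 9604 ≡ 349
413^32 ≡ 349^2 = 121801 ≡ 252
413^64 ≡ 252^2 = 63504 ≡ 570
413^128 ≡ 570^2 = 324900 ≡ 358
206 = 128 + 64 + 8 + 4 + 2, so 413^206 ≡ 358·570·98·221·277 ≡ 391 (mod 617)

391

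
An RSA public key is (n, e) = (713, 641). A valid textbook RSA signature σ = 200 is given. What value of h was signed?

σ^641 mod 713 = 71

71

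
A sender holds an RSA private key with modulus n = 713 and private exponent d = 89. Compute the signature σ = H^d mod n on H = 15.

153

H^89 mod 713 = 153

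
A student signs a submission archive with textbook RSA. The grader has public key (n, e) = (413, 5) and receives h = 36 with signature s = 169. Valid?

s^2 ≡ 169^2 = 28561 ≡ 64
s^4 ≡ 64^2 = 4096 ≡ 379
5 = 4 + 1, so s^5 ≡ 379·169 ≡ 36 (mod 413)
36 = h, so the signature checks out.

yes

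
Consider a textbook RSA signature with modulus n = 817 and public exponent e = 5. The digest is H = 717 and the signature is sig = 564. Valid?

yes

sig^2 ≡ 564^2 = 318096 ≡ 283
sig^4 ≡ 283^2 = 80089 ≡ 23
5 = 4 + 1, so sig^5 ≡ 23·564 ≡ 717 (mod 817)
717 = H, so the signature checks out.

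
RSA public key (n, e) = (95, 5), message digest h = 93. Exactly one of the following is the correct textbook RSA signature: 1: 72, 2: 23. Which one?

2

Candidate 1: Squares mod 95: 72^1≡72, 72^2≡54, 72^4≡66; 5 = 4 + 1, so 72^5 ≡ 66·72 ≡ 2 (mod 95)
Candidate 2: Squares mod 95: 23^1≡23, 23^2≡54, 23^4≡66; 5 = 4 + 1, so 23^5 ≡ 66·23 ≡ 93 (mod 95)
  → matches h = 93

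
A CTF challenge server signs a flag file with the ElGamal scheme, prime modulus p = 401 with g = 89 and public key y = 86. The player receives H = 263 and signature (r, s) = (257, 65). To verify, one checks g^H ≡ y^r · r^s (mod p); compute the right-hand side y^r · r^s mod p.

86^2 = 7396 ≡ 178
86^4 ≡ 178^2 = 31684 ≡ 5
86^8 ≡ 5^2 = 25
86^16 ≡ 25^2 = 625 ≡ 224
86^32 ≡ 224^2 = 50176 ≡ 51
86^64 ≡ 51^2 = 2601 ≡ 195
86^128 ≡ 195^2 = 38025 ≡ 331
86^256 ≡ 331^2 = 109561 ≡ 88
257 = 256 + 1, so 86^257 ≡ 88·86 ≡ 350 (mod 401)
257^2 = 66049 ≡ 285
257^4 ≡ 285^2 = 81225 ≡ 223
257^8 ≡ 223^2 = 49729 ≡ 5
257^16 ≡ 5^2 = 25
257^32 ≡ 25^2 = 625 ≡ 224
257^64 ≡ 224^2 = 50176 ≡ 51
65 = 64 + 1, so 257^65 ≡ 51·257 ≡ 275 (mod 401)
y^r · r^s ≡ 350·275 = 96250 ≡ 10 (mod 401)

10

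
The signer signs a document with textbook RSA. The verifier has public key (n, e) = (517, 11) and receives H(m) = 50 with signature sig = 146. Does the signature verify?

does not verify

sig^11 mod 517 = 201
sig^11 mod 517 = 201, but H(m) = 50.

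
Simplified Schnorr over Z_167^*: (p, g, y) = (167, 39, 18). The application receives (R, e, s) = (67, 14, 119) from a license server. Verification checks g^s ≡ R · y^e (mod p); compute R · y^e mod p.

159

18^2 = 324 ≡ 157
18^4 ≡ 157^2 = 24649 ≡ 100
18^8 ≡ 100^2 = 10000 ≡ 147
14 = 8 + 4 + 2, so 18^14 ≡ 147·100·157 ≡ 127 (mod 167)
R · y^e ≡ 67·127 = 8509 ≡ 159 (mod 167)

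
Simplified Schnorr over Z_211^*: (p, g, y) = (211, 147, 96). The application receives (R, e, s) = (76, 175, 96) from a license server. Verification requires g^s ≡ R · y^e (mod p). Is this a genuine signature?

genuine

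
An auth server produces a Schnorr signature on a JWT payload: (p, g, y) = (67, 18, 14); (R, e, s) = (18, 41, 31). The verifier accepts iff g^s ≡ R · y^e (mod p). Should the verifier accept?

g^s mod p:
18^2 = 324 ≡ 56
18^4 ≡ 56^2 = 3136 ≡ 54
18^8 ≡ 54^2 = 2916 ≡ 35
18^16 ≡ 35^2 = 1225 ≡ 19
31 = 16 + 8 + 4 + 2 + 1, so 18^31 ≡ 19·35·54·56·18 ≡ 61 (mod 67)
R · y^e mod p:
14^2 = 196 ≡ 62
14^4 ≡ 62^2 = 3844 ≡ 25
14^8 ≡ 25^2 = 625 ≡ 22
14^16 ≡ 22^2 = 484 ≡ 15
14^32 ≡ 15^2 = 225 ≡ 24
41 = 32 + 8 + 1, so 14^41 ≡ 24·22·14 ≡ 22 (mod 67)
18·22 = 396 ≡ 61 (mod 67)
61 ≡ 61 (mod 67); signature holds.

accept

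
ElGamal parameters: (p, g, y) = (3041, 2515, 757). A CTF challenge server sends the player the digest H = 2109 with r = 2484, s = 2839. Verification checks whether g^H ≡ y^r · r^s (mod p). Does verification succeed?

passes

Left side g^H mod p:
2515^2 = 6325225 ≡ 2986
2515^4 ≡ 2986^2 = 8916196 ≡ 3025
2515^8 ≡ 3025^2 = 9150625 ≡ 256
2515^16 ≡ 256^2 = 65536 ≡ 1675
2515^32 ≡ 1675^2 = 2805625 ≡ 1823
2515^64 ≡ 1823^2 = 3323329 ≡ 2557
2515^128 ≡ 2557^2 = 6538249 ≡ 99
2515^256 ≡ 99^2 = 9801 ≡ 678
2515^512 ≡ 678^2 = 459684 ≡ 493
2515^1024 ≡ 493^2 = 243049 ≡ 2810
2515^2048 ≡ 2810^2 = 7896100 ≡ 1664
2109 = 2048 + 32 + 16 + 8 + 4 + 1, so 2515^2109 ≡ 1664·1823·1675·256·3025·2515 ≡ 1251 (mod 3041)
Right side y^r · r^s mod p:
757^2 = 573049 ≡ 1341
757^4 ≡ 1341^2 = 1798281 ≡ 1050
757^8 ≡ 1050^2 = 1102500 ≡ 1658
757^16 ≡ 1658^2 = 2748964 ≡ 2941
757^32 ≡ 2941^2 = 8649481 ≡ 877
757^64 ≡ 877^2 = 769129 ≡ 2797
757^128 ≡ 2797^2 = 7823209 ≡ 1757
757^256 ≡ 1757^2 = 3087049 ≡ 434
757^512 ≡ 434^2 = 188356 ≡ 2855
757^1024 ≡ 2855^2 = 8151025 ≡ 1145
757^2048 ≡ 1145^2 = 1311025 ≡ 354
2484 = 2048 + 256 + 128 + 32 + 16 + 4, so 757^2484 ≡ 354·434·1757·877·2941·1050 ≡ 731 (mod 3041)
2484^2 = 6170256 ≡ 67
2484^4 ≡ 67^2 = 4489 ≡ 1448
2484^8 ≡ 1448^2 = 2096704 ≡ 1455
2484^16 ≡ 1455^2 = 2117025 ≡ 489
2484^32 ≡ 489^2 = 239121 ≡ 1923
2484^64 ≡ 1923^2 = 3697929 ≡ 73
2484^128 ≡ 73^2 = 5329 ≡ 2288
2484^256 ≡ 2288^2 = 5234944 ≡ 1383
2484^512 ≡ 1383^2 = 1912689 ≡ 2941
2484^1024 ≡ 2941^2 = 8649481 ≡ 877
2484^2048 ≡ 877^2 = 769129 ≡ 2797
2839 = 2048 + 512 + 256 + 16 + 4 + 2 + 1, so 2484^2839 ≡ 2797·2941·1383·489·1448·67·2484 ≡ 659 (mod 3041)
731·659 = 481729 ≡ 1251 (mod 3041)
1251 ≡ 1251 (mod 3041), so the signature is genuine.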